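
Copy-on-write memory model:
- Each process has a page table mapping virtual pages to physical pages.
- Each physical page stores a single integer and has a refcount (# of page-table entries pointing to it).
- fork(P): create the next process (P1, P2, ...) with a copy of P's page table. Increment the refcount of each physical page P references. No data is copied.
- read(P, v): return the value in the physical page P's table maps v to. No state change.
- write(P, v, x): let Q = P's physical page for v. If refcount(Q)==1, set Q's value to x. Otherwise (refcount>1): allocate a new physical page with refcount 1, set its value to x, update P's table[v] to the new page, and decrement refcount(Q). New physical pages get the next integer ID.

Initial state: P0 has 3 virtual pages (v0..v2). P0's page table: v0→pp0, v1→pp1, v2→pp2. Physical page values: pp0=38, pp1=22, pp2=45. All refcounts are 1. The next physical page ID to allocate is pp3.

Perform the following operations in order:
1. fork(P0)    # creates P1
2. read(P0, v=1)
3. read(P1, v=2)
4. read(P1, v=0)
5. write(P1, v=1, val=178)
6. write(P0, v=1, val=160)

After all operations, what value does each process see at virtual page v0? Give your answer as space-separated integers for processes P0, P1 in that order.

Op 1: fork(P0) -> P1. 3 ppages; refcounts: pp0:2 pp1:2 pp2:2
Op 2: read(P0, v1) -> 22. No state change.
Op 3: read(P1, v2) -> 45. No state change.
Op 4: read(P1, v0) -> 38. No state change.
Op 5: write(P1, v1, 178). refcount(pp1)=2>1 -> COPY to pp3. 4 ppages; refcounts: pp0:2 pp1:1 pp2:2 pp3:1
Op 6: write(P0, v1, 160). refcount(pp1)=1 -> write in place. 4 ppages; refcounts: pp0:2 pp1:1 pp2:2 pp3:1
P0: v0 -> pp0 = 38
P1: v0 -> pp0 = 38

Answer: 38 38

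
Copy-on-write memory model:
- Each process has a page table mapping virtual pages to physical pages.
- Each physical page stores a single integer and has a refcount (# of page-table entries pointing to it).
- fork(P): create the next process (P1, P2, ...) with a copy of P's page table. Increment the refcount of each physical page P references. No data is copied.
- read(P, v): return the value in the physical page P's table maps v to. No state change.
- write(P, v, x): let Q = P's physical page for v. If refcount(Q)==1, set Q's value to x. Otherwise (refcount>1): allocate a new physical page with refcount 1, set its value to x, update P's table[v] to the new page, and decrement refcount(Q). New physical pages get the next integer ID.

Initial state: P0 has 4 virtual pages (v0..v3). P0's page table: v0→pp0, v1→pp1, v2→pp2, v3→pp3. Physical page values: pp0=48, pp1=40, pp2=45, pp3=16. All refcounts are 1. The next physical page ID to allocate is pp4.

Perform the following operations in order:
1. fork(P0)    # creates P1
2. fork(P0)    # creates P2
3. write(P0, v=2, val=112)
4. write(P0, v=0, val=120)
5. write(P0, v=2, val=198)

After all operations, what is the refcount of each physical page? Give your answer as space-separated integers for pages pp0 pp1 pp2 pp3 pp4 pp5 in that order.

Op 1: fork(P0) -> P1. 4 ppages; refcounts: pp0:2 pp1:2 pp2:2 pp3:2
Op 2: fork(P0) -> P2. 4 ppages; refcounts: pp0:3 pp1:3 pp2:3 pp3:3
Op 3: write(P0, v2, 112). refcount(pp2)=3>1 -> COPY to pp4. 5 ppages; refcounts: pp0:3 pp1:3 pp2:2 pp3:3 pp4:1
Op 4: write(P0, v0, 120). refcount(pp0)=3>1 -> COPY to pp5. 6 ppages; refcounts: pp0:2 pp1:3 pp2:2 pp3:3 pp4:1 pp5:1
Op 5: write(P0, v2, 198). refcount(pp4)=1 -> write in place. 6 ppages; refcounts: pp0:2 pp1:3 pp2:2 pp3:3 pp4:1 pp5:1

Answer: 2 3 2 3 1 1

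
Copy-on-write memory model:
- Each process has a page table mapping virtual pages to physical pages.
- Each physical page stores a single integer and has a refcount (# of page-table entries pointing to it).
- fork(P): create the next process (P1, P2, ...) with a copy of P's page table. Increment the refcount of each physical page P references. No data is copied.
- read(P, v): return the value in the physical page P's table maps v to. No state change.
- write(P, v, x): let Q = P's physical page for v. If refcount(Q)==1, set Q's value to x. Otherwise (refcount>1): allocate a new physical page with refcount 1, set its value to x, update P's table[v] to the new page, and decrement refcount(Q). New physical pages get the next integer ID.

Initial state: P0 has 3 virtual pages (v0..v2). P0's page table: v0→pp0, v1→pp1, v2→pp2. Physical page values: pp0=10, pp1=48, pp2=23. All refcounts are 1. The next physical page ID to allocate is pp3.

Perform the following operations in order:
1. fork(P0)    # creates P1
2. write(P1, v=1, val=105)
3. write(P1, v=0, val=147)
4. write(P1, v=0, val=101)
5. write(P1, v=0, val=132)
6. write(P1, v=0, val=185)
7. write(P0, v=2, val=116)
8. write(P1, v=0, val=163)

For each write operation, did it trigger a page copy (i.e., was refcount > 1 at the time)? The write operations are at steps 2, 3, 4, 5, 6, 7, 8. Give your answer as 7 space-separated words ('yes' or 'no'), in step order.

Op 1: fork(P0) -> P1. 3 ppages; refcounts: pp0:2 pp1:2 pp2:2
Op 2: write(P1, v1, 105). refcount(pp1)=2>1 -> COPY to pp3. 4 ppages; refcounts: pp0:2 pp1:1 pp2:2 pp3:1
Op 3: write(P1, v0, 147). refcount(pp0)=2>1 -> COPY to pp4. 5 ppages; refcounts: pp0:1 pp1:1 pp2:2 pp3:1 pp4:1
Op 4: write(P1, v0, 101). refcount(pp4)=1 -> write in place. 5 ppages; refcounts: pp0:1 pp1:1 pp2:2 pp3:1 pp4:1
Op 5: write(P1, v0, 132). refcount(pp4)=1 -> write in place. 5 ppages; refcounts: pp0:1 pp1:1 pp2:2 pp3:1 pp4:1
Op 6: write(P1, v0, 185). refcount(pp4)=1 -> write in place. 5 ppages; refcounts: pp0:1 pp1:1 pp2:2 pp3:1 pp4:1
Op 7: write(P0, v2, 116). refcount(pp2)=2>1 -> COPY to pp5. 6 ppages; refcounts: pp0:1 pp1:1 pp2:1 pp3:1 pp4:1 pp5:1
Op 8: write(P1, v0, 163). refcount(pp4)=1 -> write in place. 6 ppages; refcounts: pp0:1 pp1:1 pp2:1 pp3:1 pp4:1 pp5:1

yes yes no no no yes no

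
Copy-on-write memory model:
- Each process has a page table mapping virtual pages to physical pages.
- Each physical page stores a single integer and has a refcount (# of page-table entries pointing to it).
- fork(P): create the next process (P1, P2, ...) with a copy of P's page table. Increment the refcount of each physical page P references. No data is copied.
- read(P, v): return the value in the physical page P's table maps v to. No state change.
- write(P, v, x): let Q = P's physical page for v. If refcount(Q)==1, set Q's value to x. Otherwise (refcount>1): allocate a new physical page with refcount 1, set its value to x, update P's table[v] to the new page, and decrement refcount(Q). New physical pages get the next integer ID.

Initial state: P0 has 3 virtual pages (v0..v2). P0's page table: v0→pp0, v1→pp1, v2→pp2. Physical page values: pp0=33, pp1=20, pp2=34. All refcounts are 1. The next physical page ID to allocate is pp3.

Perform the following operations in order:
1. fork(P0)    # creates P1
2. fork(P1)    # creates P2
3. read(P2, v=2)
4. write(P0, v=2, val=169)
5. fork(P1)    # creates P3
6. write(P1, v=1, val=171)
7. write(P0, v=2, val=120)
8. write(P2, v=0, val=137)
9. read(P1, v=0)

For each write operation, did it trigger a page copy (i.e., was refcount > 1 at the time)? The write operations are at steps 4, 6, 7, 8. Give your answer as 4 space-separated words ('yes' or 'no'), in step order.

Op 1: fork(P0) -> P1. 3 ppages; refcounts: pp0:2 pp1:2 pp2:2
Op 2: fork(P1) -> P2. 3 ppages; refcounts: pp0:3 pp1:3 pp2:3
Op 3: read(P2, v2) -> 34. No state change.
Op 4: write(P0, v2, 169). refcount(pp2)=3>1 -> COPY to pp3. 4 ppages; refcounts: pp0:3 pp1:3 pp2:2 pp3:1
Op 5: fork(P1) -> P3. 4 ppages; refcounts: pp0:4 pp1:4 pp2:3 pp3:1
Op 6: write(P1, v1, 171). refcount(pp1)=4>1 -> COPY to pp4. 5 ppages; refcounts: pp0:4 pp1:3 pp2:3 pp3:1 pp4:1
Op 7: write(P0, v2, 120). refcount(pp3)=1 -> write in place. 5 ppages; refcounts: pp0:4 pp1:3 pp2:3 pp3:1 pp4:1
Op 8: write(P2, v0, 137). refcount(pp0)=4>1 -> COPY to pp5. 6 ppages; refcounts: pp0:3 pp1:3 pp2:3 pp3:1 pp4:1 pp5:1
Op 9: read(P1, v0) -> 33. No state change.

yes yes no yes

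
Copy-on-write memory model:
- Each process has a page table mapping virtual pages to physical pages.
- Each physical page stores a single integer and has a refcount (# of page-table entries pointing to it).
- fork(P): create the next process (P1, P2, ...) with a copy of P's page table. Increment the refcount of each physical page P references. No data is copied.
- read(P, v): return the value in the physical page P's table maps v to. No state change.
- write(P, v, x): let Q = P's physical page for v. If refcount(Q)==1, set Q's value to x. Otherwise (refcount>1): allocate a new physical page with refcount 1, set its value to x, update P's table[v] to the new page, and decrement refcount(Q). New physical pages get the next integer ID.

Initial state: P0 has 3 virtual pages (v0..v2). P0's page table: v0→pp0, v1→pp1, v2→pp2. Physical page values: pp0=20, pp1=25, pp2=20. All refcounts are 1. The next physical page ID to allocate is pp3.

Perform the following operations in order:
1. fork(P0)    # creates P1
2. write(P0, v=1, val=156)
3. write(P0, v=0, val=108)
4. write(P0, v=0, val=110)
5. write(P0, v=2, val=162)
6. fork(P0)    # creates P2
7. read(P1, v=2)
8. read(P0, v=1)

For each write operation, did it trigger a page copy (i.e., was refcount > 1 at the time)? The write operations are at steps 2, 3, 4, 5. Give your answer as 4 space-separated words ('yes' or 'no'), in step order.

Op 1: fork(P0) -> P1. 3 ppages; refcounts: pp0:2 pp1:2 pp2:2
Op 2: write(P0, v1, 156). refcount(pp1)=2>1 -> COPY to pp3. 4 ppages; refcounts: pp0:2 pp1:1 pp2:2 pp3:1
Op 3: write(P0, v0, 108). refcount(pp0)=2>1 -> COPY to pp4. 5 ppages; refcounts: pp0:1 pp1:1 pp2:2 pp3:1 pp4:1
Op 4: write(P0, v0, 110). refcount(pp4)=1 -> write in place. 5 ppages; refcounts: pp0:1 pp1:1 pp2:2 pp3:1 pp4:1
Op 5: write(P0, v2, 162). refcount(pp2)=2>1 -> COPY to pp5. 6 ppages; refcounts: pp0:1 pp1:1 pp2:1 pp3:1 pp4:1 pp5:1
Op 6: fork(P0) -> P2. 6 ppages; refcounts: pp0:1 pp1:1 pp2:1 pp3:2 pp4:2 pp5:2
Op 7: read(P1, v2) -> 20. No state change.
Op 8: read(P0, v1) -> 156. No state change.

yes yes no yes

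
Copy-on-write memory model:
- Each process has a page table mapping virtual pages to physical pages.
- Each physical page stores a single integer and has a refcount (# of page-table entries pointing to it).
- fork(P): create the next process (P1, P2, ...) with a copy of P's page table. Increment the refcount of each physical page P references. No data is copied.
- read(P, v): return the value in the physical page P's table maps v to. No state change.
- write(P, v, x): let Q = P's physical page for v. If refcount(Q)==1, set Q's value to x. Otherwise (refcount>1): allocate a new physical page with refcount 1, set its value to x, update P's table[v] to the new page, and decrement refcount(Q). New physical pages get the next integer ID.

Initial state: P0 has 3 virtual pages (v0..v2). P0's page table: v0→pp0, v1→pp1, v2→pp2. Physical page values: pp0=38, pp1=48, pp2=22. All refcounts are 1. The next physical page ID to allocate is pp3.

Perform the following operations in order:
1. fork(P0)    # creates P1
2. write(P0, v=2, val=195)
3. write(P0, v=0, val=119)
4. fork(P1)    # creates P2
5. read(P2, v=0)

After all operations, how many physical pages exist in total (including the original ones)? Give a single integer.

Op 1: fork(P0) -> P1. 3 ppages; refcounts: pp0:2 pp1:2 pp2:2
Op 2: write(P0, v2, 195). refcount(pp2)=2>1 -> COPY to pp3. 4 ppages; refcounts: pp0:2 pp1:2 pp2:1 pp3:1
Op 3: write(P0, v0, 119). refcount(pp0)=2>1 -> COPY to pp4. 5 ppages; refcounts: pp0:1 pp1:2 pp2:1 pp3:1 pp4:1
Op 4: fork(P1) -> P2. 5 ppages; refcounts: pp0:2 pp1:3 pp2:2 pp3:1 pp4:1
Op 5: read(P2, v0) -> 38. No state change.

Answer: 5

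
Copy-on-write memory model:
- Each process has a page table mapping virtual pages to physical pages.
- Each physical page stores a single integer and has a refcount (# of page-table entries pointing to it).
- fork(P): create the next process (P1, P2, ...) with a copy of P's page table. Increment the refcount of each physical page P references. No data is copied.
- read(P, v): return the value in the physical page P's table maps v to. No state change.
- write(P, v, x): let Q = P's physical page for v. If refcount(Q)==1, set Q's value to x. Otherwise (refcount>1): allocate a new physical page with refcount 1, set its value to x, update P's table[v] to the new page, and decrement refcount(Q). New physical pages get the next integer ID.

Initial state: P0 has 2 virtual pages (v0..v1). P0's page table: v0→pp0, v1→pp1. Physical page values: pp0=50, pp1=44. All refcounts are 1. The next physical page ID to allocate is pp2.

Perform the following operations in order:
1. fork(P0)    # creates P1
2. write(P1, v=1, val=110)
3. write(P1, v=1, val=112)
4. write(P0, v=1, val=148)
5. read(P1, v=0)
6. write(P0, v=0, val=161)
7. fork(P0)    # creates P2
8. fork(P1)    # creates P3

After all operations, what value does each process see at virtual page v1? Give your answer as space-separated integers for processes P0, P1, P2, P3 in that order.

Answer: 148 112 148 112

Derivation:
Op 1: fork(P0) -> P1. 2 ppages; refcounts: pp0:2 pp1:2
Op 2: write(P1, v1, 110). refcount(pp1)=2>1 -> COPY to pp2. 3 ppages; refcounts: pp0:2 pp1:1 pp2:1
Op 3: write(P1, v1, 112). refcount(pp2)=1 -> write in place. 3 ppages; refcounts: pp0:2 pp1:1 pp2:1
Op 4: write(P0, v1, 148). refcount(pp1)=1 -> write in place. 3 ppages; refcounts: pp0:2 pp1:1 pp2:1
Op 5: read(P1, v0) -> 50. No state change.
Op 6: write(P0, v0, 161). refcount(pp0)=2>1 -> COPY to pp3. 4 ppages; refcounts: pp0:1 pp1:1 pp2:1 pp3:1
Op 7: fork(P0) -> P2. 4 ppages; refcounts: pp0:1 pp1:2 pp2:1 pp3:2
Op 8: fork(P1) -> P3. 4 ppages; refcounts: pp0:2 pp1:2 pp2:2 pp3:2
P0: v1 -> pp1 = 148
P1: v1 -> pp2 = 112
P2: v1 -> pp1 = 148
P3: v1 -> pp2 = 112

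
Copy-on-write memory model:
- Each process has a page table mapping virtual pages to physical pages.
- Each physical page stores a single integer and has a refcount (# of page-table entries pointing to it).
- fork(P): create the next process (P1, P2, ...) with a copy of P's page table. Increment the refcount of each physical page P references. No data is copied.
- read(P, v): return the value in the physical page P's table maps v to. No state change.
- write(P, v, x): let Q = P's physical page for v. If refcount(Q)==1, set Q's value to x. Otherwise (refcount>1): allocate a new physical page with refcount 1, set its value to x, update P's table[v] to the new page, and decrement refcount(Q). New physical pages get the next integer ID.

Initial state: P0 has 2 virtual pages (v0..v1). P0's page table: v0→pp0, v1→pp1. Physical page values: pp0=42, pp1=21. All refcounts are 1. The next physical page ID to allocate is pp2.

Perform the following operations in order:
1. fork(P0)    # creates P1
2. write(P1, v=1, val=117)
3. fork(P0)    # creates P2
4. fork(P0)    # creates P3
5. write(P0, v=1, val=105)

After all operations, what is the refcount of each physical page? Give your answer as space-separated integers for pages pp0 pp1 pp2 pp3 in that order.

Answer: 4 2 1 1

Derivation:
Op 1: fork(P0) -> P1. 2 ppages; refcounts: pp0:2 pp1:2
Op 2: write(P1, v1, 117). refcount(pp1)=2>1 -> COPY to pp2. 3 ppages; refcounts: pp0:2 pp1:1 pp2:1
Op 3: fork(P0) -> P2. 3 ppages; refcounts: pp0:3 pp1:2 pp2:1
Op 4: fork(P0) -> P3. 3 ppages; refcounts: pp0:4 pp1:3 pp2:1
Op 5: write(P0, v1, 105). refcount(pp1)=3>1 -> COPY to pp3. 4 ppages; refcounts: pp0:4 pp1:2 pp2:1 pp3:1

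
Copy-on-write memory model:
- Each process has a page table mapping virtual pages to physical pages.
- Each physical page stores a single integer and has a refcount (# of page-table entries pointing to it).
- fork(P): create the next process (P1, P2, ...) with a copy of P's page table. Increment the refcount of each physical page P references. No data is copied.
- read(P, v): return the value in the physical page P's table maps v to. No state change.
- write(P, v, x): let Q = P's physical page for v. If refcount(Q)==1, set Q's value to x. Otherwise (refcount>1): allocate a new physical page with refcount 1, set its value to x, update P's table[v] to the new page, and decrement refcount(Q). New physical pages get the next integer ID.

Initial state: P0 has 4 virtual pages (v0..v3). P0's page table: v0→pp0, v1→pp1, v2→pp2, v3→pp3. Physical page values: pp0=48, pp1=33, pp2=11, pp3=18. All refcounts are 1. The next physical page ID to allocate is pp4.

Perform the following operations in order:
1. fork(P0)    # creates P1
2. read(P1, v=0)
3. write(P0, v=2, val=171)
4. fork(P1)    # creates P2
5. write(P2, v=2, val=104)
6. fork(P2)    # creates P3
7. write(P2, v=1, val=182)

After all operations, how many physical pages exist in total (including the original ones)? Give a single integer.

Op 1: fork(P0) -> P1. 4 ppages; refcounts: pp0:2 pp1:2 pp2:2 pp3:2
Op 2: read(P1, v0) -> 48. No state change.
Op 3: write(P0, v2, 171). refcount(pp2)=2>1 -> COPY to pp4. 5 ppages; refcounts: pp0:2 pp1:2 pp2:1 pp3:2 pp4:1
Op 4: fork(P1) -> P2. 5 ppages; refcounts: pp0:3 pp1:3 pp2:2 pp3:3 pp4:1
Op 5: write(P2, v2, 104). refcount(pp2)=2>1 -> COPY to pp5. 6 ppages; refcounts: pp0:3 pp1:3 pp2:1 pp3:3 pp4:1 pp5:1
Op 6: fork(P2) -> P3. 6 ppages; refcounts: pp0:4 pp1:4 pp2:1 pp3:4 pp4:1 pp5:2
Op 7: write(P2, v1, 182). refcount(pp1)=4>1 -> COPY to pp6. 7 ppages; refcounts: pp0:4 pp1:3 pp2:1 pp3:4 pp4:1 pp5:2 pp6:1

Answer: 7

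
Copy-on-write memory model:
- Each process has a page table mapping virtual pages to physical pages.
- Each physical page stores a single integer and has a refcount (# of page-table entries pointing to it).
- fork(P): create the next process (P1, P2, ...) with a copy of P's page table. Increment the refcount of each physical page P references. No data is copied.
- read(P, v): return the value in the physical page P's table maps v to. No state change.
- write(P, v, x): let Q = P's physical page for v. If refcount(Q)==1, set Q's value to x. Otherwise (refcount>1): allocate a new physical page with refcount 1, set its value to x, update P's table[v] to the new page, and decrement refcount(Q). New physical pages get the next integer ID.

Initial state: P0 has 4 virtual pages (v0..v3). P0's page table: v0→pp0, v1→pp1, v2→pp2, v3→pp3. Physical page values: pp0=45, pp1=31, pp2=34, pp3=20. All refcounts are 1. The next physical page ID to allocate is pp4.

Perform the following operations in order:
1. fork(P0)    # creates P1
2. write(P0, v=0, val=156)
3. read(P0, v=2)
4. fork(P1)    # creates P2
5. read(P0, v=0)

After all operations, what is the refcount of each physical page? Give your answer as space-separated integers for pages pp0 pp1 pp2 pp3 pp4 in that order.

Answer: 2 3 3 3 1

Derivation:
Op 1: fork(P0) -> P1. 4 ppages; refcounts: pp0:2 pp1:2 pp2:2 pp3:2
Op 2: write(P0, v0, 156). refcount(pp0)=2>1 -> COPY to pp4. 5 ppages; refcounts: pp0:1 pp1:2 pp2:2 pp3:2 pp4:1
Op 3: read(P0, v2) -> 34. No state change.
Op 4: fork(P1) -> P2. 5 ppages; refcounts: pp0:2 pp1:3 pp2:3 pp3:3 pp4:1
Op 5: read(P0, v0) -> 156. No state change.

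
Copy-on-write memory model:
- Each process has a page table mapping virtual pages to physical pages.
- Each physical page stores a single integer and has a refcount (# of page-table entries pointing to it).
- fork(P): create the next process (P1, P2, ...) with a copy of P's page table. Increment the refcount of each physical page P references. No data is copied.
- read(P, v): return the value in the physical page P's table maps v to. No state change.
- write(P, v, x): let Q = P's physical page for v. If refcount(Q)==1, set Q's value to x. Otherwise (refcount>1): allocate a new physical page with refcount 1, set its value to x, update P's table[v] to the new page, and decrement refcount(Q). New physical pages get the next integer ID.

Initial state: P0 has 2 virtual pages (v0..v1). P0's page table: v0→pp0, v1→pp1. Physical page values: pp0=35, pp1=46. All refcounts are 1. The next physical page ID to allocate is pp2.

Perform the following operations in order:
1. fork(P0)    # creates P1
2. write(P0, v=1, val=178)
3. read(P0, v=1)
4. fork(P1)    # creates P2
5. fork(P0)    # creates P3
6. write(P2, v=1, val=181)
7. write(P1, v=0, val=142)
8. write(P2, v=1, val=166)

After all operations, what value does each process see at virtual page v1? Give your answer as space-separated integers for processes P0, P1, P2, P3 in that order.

Answer: 178 46 166 178

Derivation:
Op 1: fork(P0) -> P1. 2 ppages; refcounts: pp0:2 pp1:2
Op 2: write(P0, v1, 178). refcount(pp1)=2>1 -> COPY to pp2. 3 ppages; refcounts: pp0:2 pp1:1 pp2:1
Op 3: read(P0, v1) -> 178. No state change.
Op 4: fork(P1) -> P2. 3 ppages; refcounts: pp0:3 pp1:2 pp2:1
Op 5: fork(P0) -> P3. 3 ppages; refcounts: pp0:4 pp1:2 pp2:2
Op 6: write(P2, v1, 181). refcount(pp1)=2>1 -> COPY to pp3. 4 ppages; refcounts: pp0:4 pp1:1 pp2:2 pp3:1
Op 7: write(P1, v0, 142). refcount(pp0)=4>1 -> COPY to pp4. 5 ppages; refcounts: pp0:3 pp1:1 pp2:2 pp3:1 pp4:1
Op 8: write(P2, v1, 166). refcount(pp3)=1 -> write in place. 5 ppages; refcounts: pp0:3 pp1:1 pp2:2 pp3:1 pp4:1
P0: v1 -> pp2 = 178
P1: v1 -> pp1 = 46
P2: v1 -> pp3 = 166
P3: v1 -> pp2 = 178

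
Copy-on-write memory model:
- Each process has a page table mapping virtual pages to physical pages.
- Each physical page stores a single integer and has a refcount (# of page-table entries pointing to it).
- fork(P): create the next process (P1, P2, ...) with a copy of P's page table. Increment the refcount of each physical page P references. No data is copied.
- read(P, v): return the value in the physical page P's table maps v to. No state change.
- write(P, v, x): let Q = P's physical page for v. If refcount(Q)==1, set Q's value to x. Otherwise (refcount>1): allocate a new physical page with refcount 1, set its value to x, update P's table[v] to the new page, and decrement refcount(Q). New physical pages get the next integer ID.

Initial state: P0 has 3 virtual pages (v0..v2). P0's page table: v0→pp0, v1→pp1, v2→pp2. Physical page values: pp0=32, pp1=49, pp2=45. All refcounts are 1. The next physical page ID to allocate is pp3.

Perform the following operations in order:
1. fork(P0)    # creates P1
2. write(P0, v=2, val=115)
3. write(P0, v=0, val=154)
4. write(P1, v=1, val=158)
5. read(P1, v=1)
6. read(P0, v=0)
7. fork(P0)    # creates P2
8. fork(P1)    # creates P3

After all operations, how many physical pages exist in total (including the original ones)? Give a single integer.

Op 1: fork(P0) -> P1. 3 ppages; refcounts: pp0:2 pp1:2 pp2:2
Op 2: write(P0, v2, 115). refcount(pp2)=2>1 -> COPY to pp3. 4 ppages; refcounts: pp0:2 pp1:2 pp2:1 pp3:1
Op 3: write(P0, v0, 154). refcount(pp0)=2>1 -> COPY to pp4. 5 ppages; refcounts: pp0:1 pp1:2 pp2:1 pp3:1 pp4:1
Op 4: write(P1, v1, 158). refcount(pp1)=2>1 -> COPY to pp5. 6 ppages; refcounts: pp0:1 pp1:1 pp2:1 pp3:1 pp4:1 pp5:1
Op 5: read(P1, v1) -> 158. No state change.
Op 6: read(P0, v0) -> 154. No state change.
Op 7: fork(P0) -> P2. 6 ppages; refcounts: pp0:1 pp1:2 pp2:1 pp3:2 pp4:2 pp5:1
Op 8: fork(P1) -> P3. 6 ppages; refcounts: pp0:2 pp1:2 pp2:2 pp3:2 pp4:2 pp5:2

Answer: 6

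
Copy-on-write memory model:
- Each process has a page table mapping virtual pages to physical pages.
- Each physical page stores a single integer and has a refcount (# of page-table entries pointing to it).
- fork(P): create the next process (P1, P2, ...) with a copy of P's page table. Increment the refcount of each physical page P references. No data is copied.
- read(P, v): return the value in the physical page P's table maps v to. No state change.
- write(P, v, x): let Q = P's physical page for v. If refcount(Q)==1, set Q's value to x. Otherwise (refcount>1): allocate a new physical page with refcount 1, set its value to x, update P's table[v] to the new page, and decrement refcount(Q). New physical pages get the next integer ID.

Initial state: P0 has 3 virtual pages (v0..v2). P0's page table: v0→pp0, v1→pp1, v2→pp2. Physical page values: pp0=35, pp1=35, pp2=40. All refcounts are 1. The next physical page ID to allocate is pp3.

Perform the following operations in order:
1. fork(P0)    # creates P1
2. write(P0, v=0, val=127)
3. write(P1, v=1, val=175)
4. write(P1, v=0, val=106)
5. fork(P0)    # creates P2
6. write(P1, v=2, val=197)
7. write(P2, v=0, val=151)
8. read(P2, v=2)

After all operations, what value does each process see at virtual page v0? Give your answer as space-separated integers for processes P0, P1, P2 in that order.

Op 1: fork(P0) -> P1. 3 ppages; refcounts: pp0:2 pp1:2 pp2:2
Op 2: write(P0, v0, 127). refcount(pp0)=2>1 -> COPY to pp3. 4 ppages; refcounts: pp0:1 pp1:2 pp2:2 pp3:1
Op 3: write(P1, v1, 175). refcount(pp1)=2>1 -> COPY to pp4. 5 ppages; refcounts: pp0:1 pp1:1 pp2:2 pp3:1 pp4:1
Op 4: write(P1, v0, 106). refcount(pp0)=1 -> write in place. 5 ppages; refcounts: pp0:1 pp1:1 pp2:2 pp3:1 pp4:1
Op 5: fork(P0) -> P2. 5 ppages; refcounts: pp0:1 pp1:2 pp2:3 pp3:2 pp4:1
Op 6: write(P1, v2, 197). refcount(pp2)=3>1 -> COPY to pp5. 6 ppages; refcounts: pp0:1 pp1:2 pp2:2 pp3:2 pp4:1 pp5:1
Op 7: write(P2, v0, 151). refcount(pp3)=2>1 -> COPY to pp6. 7 ppages; refcounts: pp0:1 pp1:2 pp2:2 pp3:1 pp4:1 pp5:1 pp6:1
Op 8: read(P2, v2) -> 40. No state change.
P0: v0 -> pp3 = 127
P1: v0 -> pp0 = 106
P2: v0 -> pp6 = 151

Answer: 127 106 151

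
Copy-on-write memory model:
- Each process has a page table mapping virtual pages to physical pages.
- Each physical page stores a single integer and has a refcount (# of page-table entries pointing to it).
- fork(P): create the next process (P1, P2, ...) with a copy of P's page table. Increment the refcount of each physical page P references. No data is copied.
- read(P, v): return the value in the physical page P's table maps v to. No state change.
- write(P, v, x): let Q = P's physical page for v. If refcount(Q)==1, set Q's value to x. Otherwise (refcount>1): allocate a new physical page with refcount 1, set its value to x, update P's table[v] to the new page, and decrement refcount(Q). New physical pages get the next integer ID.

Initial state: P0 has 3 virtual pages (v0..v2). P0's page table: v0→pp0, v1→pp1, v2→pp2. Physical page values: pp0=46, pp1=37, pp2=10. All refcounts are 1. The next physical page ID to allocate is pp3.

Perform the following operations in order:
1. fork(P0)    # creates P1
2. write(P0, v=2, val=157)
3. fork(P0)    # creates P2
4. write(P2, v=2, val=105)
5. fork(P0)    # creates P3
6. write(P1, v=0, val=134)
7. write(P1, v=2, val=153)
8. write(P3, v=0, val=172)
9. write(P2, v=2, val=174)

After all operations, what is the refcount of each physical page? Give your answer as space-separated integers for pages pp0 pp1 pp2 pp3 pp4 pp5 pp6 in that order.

Answer: 2 4 1 2 1 1 1

Derivation:
Op 1: fork(P0) -> P1. 3 ppages; refcounts: pp0:2 pp1:2 pp2:2
Op 2: write(P0, v2, 157). refcount(pp2)=2>1 -> COPY to pp3. 4 ppages; refcounts: pp0:2 pp1:2 pp2:1 pp3:1
Op 3: fork(P0) -> P2. 4 ppages; refcounts: pp0:3 pp1:3 pp2:1 pp3:2
Op 4: write(P2, v2, 105). refcount(pp3)=2>1 -> COPY to pp4. 5 ppages; refcounts: pp0:3 pp1:3 pp2:1 pp3:1 pp4:1
Op 5: fork(P0) -> P3. 5 ppages; refcounts: pp0:4 pp1:4 pp2:1 pp3:2 pp4:1
Op 6: write(P1, v0, 134). refcount(pp0)=4>1 -> COPY to pp5. 6 ppages; refcounts: pp0:3 pp1:4 pp2:1 pp3:2 pp4:1 pp5:1
Op 7: write(P1, v2, 153). refcount(pp2)=1 -> write in place. 6 ppages; refcounts: pp0:3 pp1:4 pp2:1 pp3:2 pp4:1 pp5:1
Op 8: write(P3, v0, 172). refcount(pp0)=3>1 -> COPY to pp6. 7 ppages; refcounts: pp0:2 pp1:4 pp2:1 pp3:2 pp4:1 pp5:1 pp6:1
Op 9: write(P2, v2, 174). refcount(pp4)=1 -> write in place. 7 ppages; refcounts: pp0:2 pp1:4 pp2:1 pp3:2 pp4:1 pp5:1 pp6:1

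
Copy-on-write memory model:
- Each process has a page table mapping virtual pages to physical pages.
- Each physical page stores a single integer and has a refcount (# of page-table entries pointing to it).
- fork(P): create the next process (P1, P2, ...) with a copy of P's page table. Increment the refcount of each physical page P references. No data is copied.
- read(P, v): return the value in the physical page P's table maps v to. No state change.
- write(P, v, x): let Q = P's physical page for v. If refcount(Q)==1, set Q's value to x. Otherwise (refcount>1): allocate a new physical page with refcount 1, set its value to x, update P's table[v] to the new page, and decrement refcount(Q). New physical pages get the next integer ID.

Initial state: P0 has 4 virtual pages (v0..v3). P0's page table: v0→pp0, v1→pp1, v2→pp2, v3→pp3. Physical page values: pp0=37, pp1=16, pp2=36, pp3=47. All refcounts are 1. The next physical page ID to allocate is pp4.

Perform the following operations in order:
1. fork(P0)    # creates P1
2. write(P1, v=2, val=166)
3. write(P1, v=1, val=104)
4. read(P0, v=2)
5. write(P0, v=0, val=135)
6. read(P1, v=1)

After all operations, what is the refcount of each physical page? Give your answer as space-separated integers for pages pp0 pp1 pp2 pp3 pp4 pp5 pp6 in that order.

Answer: 1 1 1 2 1 1 1

Derivation:
Op 1: fork(P0) -> P1. 4 ppages; refcounts: pp0:2 pp1:2 pp2:2 pp3:2
Op 2: write(P1, v2, 166). refcount(pp2)=2>1 -> COPY to pp4. 5 ppages; refcounts: pp0:2 pp1:2 pp2:1 pp3:2 pp4:1
Op 3: write(P1, v1, 104). refcount(pp1)=2>1 -> COPY to pp5. 6 ppages; refcounts: pp0:2 pp1:1 pp2:1 pp3:2 pp4:1 pp5:1
Op 4: read(P0, v2) -> 36. No state change.
Op 5: write(P0, v0, 135). refcount(pp0)=2>1 -> COPY to pp6. 7 ppages; refcounts: pp0:1 pp1:1 pp2:1 pp3:2 pp4:1 pp5:1 pp6:1
Op 6: read(P1, v1) -> 104. No state change.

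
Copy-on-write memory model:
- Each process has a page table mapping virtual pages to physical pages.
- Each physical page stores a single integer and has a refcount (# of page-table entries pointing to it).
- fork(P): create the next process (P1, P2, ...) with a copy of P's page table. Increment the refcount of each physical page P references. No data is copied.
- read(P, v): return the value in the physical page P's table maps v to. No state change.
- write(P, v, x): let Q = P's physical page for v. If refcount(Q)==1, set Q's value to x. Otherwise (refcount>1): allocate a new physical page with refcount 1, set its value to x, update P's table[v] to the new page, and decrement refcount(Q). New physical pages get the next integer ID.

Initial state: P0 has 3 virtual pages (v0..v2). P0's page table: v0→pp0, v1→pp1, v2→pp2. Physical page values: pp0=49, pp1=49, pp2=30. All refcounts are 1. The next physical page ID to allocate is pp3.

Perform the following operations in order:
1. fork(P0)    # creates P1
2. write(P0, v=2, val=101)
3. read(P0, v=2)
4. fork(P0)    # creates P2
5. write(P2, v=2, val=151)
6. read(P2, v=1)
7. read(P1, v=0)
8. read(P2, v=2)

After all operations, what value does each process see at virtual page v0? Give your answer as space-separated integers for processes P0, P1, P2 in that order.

Answer: 49 49 49

Derivation:
Op 1: fork(P0) -> P1. 3 ppages; refcounts: pp0:2 pp1:2 pp2:2
Op 2: write(P0, v2, 101). refcount(pp2)=2>1 -> COPY to pp3. 4 ppages; refcounts: pp0:2 pp1:2 pp2:1 pp3:1
Op 3: read(P0, v2) -> 101. No state change.
Op 4: fork(P0) -> P2. 4 ppages; refcounts: pp0:3 pp1:3 pp2:1 pp3:2
Op 5: write(P2, v2, 151). refcount(pp3)=2>1 -> COPY to pp4. 5 ppages; refcounts: pp0:3 pp1:3 pp2:1 pp3:1 pp4:1
Op 6: read(P2, v1) -> 49. No state change.
Op 7: read(P1, v0) -> 49. No state change.
Op 8: read(P2, v2) -> 151. No state change.
P0: v0 -> pp0 = 49
P1: v0 -> pp0 = 49
P2: v0 -> pp0 = 49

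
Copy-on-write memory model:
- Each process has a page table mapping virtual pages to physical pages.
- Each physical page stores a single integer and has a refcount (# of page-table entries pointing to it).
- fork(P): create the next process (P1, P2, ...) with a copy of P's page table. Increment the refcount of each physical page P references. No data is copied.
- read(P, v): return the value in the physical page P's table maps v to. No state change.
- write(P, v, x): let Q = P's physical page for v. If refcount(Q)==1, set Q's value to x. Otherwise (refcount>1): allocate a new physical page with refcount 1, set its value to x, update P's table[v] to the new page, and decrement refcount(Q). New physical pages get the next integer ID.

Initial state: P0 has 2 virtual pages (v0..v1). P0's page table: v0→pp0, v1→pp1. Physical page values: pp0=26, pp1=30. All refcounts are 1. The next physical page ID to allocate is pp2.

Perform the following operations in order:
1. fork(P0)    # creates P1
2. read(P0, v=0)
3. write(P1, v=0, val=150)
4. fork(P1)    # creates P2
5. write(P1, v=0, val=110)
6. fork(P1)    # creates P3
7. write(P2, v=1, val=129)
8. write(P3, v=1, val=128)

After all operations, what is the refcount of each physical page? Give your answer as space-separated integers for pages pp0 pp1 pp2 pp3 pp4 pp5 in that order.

Op 1: fork(P0) -> P1. 2 ppages; refcounts: pp0:2 pp1:2
Op 2: read(P0, v0) -> 26. No state change.
Op 3: write(P1, v0, 150). refcount(pp0)=2>1 -> COPY to pp2. 3 ppages; refcounts: pp0:1 pp1:2 pp2:1
Op 4: fork(P1) -> P2. 3 ppages; refcounts: pp0:1 pp1:3 pp2:2
Op 5: write(P1, v0, 110). refcount(pp2)=2>1 -> COPY to pp3. 4 ppages; refcounts: pp0:1 pp1:3 pp2:1 pp3:1
Op 6: fork(P1) -> P3. 4 ppages; refcounts: pp0:1 pp1:4 pp2:1 pp3:2
Op 7: write(P2, v1, 129). refcount(pp1)=4>1 -> COPY to pp4. 5 ppages; refcounts: pp0:1 pp1:3 pp2:1 pp3:2 pp4:1
Op 8: write(P3, v1, 128). refcount(pp1)=3>1 -> COPY to pp5. 6 ppages; refcounts: pp0:1 pp1:2 pp2:1 pp3:2 pp4:1 pp5:1

Answer: 1 2 1 2 1 1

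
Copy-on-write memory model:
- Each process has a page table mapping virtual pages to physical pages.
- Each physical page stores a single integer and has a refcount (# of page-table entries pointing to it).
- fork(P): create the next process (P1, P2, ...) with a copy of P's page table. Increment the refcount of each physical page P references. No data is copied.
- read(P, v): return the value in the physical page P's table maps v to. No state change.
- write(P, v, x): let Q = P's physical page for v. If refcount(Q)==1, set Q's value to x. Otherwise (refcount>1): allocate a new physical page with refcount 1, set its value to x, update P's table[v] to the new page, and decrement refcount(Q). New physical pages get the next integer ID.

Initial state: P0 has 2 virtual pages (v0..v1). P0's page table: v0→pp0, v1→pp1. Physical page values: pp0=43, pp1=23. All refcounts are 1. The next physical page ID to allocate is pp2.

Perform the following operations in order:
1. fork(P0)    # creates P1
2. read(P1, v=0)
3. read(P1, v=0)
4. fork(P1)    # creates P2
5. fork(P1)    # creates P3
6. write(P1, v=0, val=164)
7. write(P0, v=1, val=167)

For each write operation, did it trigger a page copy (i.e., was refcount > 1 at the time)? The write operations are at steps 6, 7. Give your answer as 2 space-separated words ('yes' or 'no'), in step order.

Op 1: fork(P0) -> P1. 2 ppages; refcounts: pp0:2 pp1:2
Op 2: read(P1, v0) -> 43. No state change.
Op 3: read(P1, v0) -> 43. No state change.
Op 4: fork(P1) -> P2. 2 ppages; refcounts: pp0:3 pp1:3
Op 5: fork(P1) -> P3. 2 ppages; refcounts: pp0:4 pp1:4
Op 6: write(P1, v0, 164). refcount(pp0)=4>1 -> COPY to pp2. 3 ppages; refcounts: pp0:3 pp1:4 pp2:1
Op 7: write(P0, v1, 167). refcount(pp1)=4>1 -> COPY to pp3. 4 ppages; refcounts: pp0:3 pp1:3 pp2:1 pp3:1

yes yes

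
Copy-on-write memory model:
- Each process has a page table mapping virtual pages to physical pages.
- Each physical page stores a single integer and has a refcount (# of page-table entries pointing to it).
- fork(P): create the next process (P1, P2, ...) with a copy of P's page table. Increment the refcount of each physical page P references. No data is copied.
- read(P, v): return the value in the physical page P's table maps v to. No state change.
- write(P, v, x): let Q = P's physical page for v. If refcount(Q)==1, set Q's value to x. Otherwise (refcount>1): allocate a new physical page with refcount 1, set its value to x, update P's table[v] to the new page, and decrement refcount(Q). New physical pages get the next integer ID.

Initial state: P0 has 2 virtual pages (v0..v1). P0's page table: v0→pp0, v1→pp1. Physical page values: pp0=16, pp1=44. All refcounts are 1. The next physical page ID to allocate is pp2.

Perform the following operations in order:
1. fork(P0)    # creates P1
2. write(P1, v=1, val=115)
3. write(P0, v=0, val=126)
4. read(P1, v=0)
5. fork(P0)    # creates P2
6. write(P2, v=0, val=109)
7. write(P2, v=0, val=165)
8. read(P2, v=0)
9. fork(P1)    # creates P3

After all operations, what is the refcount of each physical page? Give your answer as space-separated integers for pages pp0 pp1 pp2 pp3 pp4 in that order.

Answer: 2 2 2 1 1

Derivation:
Op 1: fork(P0) -> P1. 2 ppages; refcounts: pp0:2 pp1:2
Op 2: write(P1, v1, 115). refcount(pp1)=2>1 -> COPY to pp2. 3 ppages; refcounts: pp0:2 pp1:1 pp2:1
Op 3: write(P0, v0, 126). refcount(pp0)=2>1 -> COPY to pp3. 4 ppages; refcounts: pp0:1 pp1:1 pp2:1 pp3:1
Op 4: read(P1, v0) -> 16. No state change.
Op 5: fork(P0) -> P2. 4 ppages; refcounts: pp0:1 pp1:2 pp2:1 pp3:2
Op 6: write(P2, v0, 109). refcount(pp3)=2>1 -> COPY to pp4. 5 ppages; refcounts: pp0:1 pp1:2 pp2:1 pp3:1 pp4:1
Op 7: write(P2, v0, 165). refcount(pp4)=1 -> write in place. 5 ppages; refcounts: pp0:1 pp1:2 pp2:1 pp3:1 pp4:1
Op 8: read(P2, v0) -> 165. No state change.
Op 9: fork(P1) -> P3. 5 ppages; refcounts: pp0:2 pp1:2 pp2:2 pp3:1 pp4:1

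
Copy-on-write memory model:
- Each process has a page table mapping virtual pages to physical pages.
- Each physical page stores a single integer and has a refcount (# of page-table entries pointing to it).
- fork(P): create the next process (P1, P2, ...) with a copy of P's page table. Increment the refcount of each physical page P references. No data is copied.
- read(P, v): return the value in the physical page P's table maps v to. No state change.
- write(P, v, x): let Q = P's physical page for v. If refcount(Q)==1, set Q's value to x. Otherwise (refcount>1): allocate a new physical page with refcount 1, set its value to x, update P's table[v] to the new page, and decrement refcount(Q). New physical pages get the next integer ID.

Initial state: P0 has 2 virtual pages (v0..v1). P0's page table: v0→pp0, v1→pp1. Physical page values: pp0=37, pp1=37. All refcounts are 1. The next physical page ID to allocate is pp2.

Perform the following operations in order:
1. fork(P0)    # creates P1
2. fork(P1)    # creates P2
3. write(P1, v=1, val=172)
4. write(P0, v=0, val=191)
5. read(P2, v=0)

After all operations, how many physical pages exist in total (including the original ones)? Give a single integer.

Op 1: fork(P0) -> P1. 2 ppages; refcounts: pp0:2 pp1:2
Op 2: fork(P1) -> P2. 2 ppages; refcounts: pp0:3 pp1:3
Op 3: write(P1, v1, 172). refcount(pp1)=3>1 -> COPY to pp2. 3 ppages; refcounts: pp0:3 pp1:2 pp2:1
Op 4: write(P0, v0, 191). refcount(pp0)=3>1 -> COPY to pp3. 4 ppages; refcounts: pp0:2 pp1:2 pp2:1 pp3:1
Op 5: read(P2, v0) -> 37. No state change.

Answer: 4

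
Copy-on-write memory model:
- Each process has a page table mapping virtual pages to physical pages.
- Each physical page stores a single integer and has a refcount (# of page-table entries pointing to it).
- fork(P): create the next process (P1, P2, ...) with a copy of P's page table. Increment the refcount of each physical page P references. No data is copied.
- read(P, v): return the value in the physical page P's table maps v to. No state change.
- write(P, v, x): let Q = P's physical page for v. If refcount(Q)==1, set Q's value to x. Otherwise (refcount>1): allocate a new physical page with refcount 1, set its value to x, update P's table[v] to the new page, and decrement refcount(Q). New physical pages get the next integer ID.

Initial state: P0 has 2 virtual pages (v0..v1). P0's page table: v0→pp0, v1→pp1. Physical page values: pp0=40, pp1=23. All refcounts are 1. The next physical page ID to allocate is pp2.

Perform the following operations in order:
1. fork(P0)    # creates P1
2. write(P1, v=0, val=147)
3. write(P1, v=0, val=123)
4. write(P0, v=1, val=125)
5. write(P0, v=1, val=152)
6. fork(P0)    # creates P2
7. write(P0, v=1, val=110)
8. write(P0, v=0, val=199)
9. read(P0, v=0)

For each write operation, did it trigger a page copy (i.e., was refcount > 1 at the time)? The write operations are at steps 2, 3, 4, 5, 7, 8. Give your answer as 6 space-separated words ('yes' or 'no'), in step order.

Op 1: fork(P0) -> P1. 2 ppages; refcounts: pp0:2 pp1:2
Op 2: write(P1, v0, 147). refcount(pp0)=2>1 -> COPY to pp2. 3 ppages; refcounts: pp0:1 pp1:2 pp2:1
Op 3: write(P1, v0, 123). refcount(pp2)=1 -> write in place. 3 ppages; refcounts: pp0:1 pp1:2 pp2:1
Op 4: write(P0, v1, 125). refcount(pp1)=2>1 -> COPY to pp3. 4 ppages; refcounts: pp0:1 pp1:1 pp2:1 pp3:1
Op 5: write(P0, v1, 152). refcount(pp3)=1 -> write in place. 4 ppages; refcounts: pp0:1 pp1:1 pp2:1 pp3:1
Op 6: fork(P0) -> P2. 4 ppages; refcounts: pp0:2 pp1:1 pp2:1 pp3:2
Op 7: write(P0, v1, 110). refcount(pp3)=2>1 -> COPY to pp4. 5 ppages; refcounts: pp0:2 pp1:1 pp2:1 pp3:1 pp4:1
Op 8: write(P0, v0, 199). refcount(pp0)=2>1 -> COPY to pp5. 6 ppages; refcounts: pp0:1 pp1:1 pp2:1 pp3:1 pp4:1 pp5:1
Op 9: read(P0, v0) -> 199. No state change.

yes no yes no yes yes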